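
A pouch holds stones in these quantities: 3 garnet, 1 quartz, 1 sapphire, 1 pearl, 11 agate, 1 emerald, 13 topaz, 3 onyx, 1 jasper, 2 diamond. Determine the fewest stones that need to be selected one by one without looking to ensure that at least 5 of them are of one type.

22

An adversary could hand out at most 4 stones per type (8 types run out sooner): 3 + 1 + 1 + 1 + 4 + 1 + 4 + 3 + 1 + 2 = 21 stones and still no type has 5.
One more stone lands in a type already at 4, so 22 draws are enough and 21 are not.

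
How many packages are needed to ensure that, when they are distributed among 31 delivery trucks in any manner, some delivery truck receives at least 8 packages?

With 217 packages one could put exactly 7 in each of the 31 delivery trucks, and no delivery truck would reach 8.
By the pigeonhole principle, one more package must land in a delivery truck that already has 7, giving it 8.
So 31 × 7 + 1 = 218 packages are required.

218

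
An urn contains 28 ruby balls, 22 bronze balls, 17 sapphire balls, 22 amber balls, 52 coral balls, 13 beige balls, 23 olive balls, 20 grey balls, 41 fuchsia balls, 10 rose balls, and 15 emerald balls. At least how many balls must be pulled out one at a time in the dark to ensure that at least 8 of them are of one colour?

78

An adversary could hand out at most 7 balls per colour: 7 + 7 + 7 + 7 + 7 + 7 + 7 + 7 + 7 + 7 + 7 = 77 balls and still no colour has 8.
By the pigeonhole principle, one more ball lands in a colour already at 7, so 78 draws are enough and 77 are not.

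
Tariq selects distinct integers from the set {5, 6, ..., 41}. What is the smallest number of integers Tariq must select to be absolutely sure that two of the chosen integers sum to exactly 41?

A set avoiding the sum 41 can contain at most one of each pair {x, 41−x}, plus the 5 elements whose complement lies outside the range.
The integers 21, …, 41 (21 of them) are such a set: any two sum to at least 21+22 = 43 > 41.
By the pigeonhole principle, any 22nd integer completes one of the 16 pairs, so 22 choices force a sum of 41.

22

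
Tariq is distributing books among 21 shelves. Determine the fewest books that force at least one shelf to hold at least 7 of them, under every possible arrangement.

127

With 126 books one could put exactly 6 in each of the 21 shelves, and no shelf would reach 7.
By the pigeonhole principle, one more book must land in a shelf that already has 6, giving it 7.
So 21 × 6 + 1 = 127 books are required.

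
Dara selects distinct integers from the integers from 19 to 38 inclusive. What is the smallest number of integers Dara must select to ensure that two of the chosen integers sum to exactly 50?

15

Two chosen integers sum to 50 exactly when both halves of some pair {x, 50−x} with 19 ≤ x ≤ 50−x ≤ 31 are chosen — 6 such pairs.
The remaining 8 elements (those with no distinct partner in range) can never complete a 50-sum, so the worst case takes all of them and one from each pair: 8 + 6 = 14.
By the pigeonhole principle, the 15th integer has to be the second member of some pair, so 14 + 1 = 15.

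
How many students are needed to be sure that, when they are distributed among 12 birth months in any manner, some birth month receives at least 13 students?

With 144 students one could put exactly 12 in each of the 12 birth months, and no birth month would reach 13.
One more student must land in a birth month that already has 12, giving it 13.
So 12 × 12 + 1 = 145 students are required.

145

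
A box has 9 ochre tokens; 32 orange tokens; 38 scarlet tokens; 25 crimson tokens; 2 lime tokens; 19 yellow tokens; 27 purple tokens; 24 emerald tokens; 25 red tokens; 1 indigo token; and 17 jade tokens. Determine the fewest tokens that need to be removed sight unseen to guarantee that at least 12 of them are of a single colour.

101

Put each drawn token into a box by colour. The largest draw with every box below 12 takes min(count, 11) from each colour; colours with fewer than 11 contribute all they have.
Σ min(cᵢ, 11) = 9 + 11 + 11 + 11 + 2 + 11 + 11 + 11 + 11 + 1 + 11 = 100.
Draw number 100 + 1 = 101 must push one box to 12.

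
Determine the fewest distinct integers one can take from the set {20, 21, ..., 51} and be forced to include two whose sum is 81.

22

A set avoiding the sum 81 can contain at most one of each pair {x, 81−x}, plus the 10 elements whose complement lies outside the range.
The integers 20, …, 40 (21 of them) are such a set: any two sum to at least 20+21 = 41 and at most 39+40 = 79 < 81.
Pigeonhole: any 22nd integer completes one of the 11 pairs, so 22 choices force a sum of 81.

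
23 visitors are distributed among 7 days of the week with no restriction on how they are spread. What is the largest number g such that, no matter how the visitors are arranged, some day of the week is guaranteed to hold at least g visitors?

4

Pigeonhole: the 7 days of the week are the holes and the 23 visitors are the pigeons.
If every day of the week held at most 3 visitors, the total would be at most 7 × 3 = 21, which is less than 23.
So some day of the week holds at least ⌈23/7⌉ = 4 visitors.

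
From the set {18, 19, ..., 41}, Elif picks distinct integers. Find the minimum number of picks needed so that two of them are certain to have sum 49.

18

A set avoiding the sum 49 can contain at most one of each pair {x, 49−x}, plus the 10 elements whose complement lies outside the range.
The integers 25, …, 41 (17 of them) are such a set: any two sum to at least 25+26 = 51 > 49.
Any 18th integer completes one of the 7 pairs, so 18 choices force a sum of 49.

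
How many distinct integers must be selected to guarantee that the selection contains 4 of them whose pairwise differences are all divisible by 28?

Integers whose pairwise differences are multiples of 28 are exactly those sharing a remainder mod 28. By the pigeonhole principle, the 28 residue classes mod 28 are the pigeonholes.
With 84 integers one could put 3 in each residue class and have no class reach 4.
The 85th integer pushes some class to 4, so 28·3 + 1 = 85.

85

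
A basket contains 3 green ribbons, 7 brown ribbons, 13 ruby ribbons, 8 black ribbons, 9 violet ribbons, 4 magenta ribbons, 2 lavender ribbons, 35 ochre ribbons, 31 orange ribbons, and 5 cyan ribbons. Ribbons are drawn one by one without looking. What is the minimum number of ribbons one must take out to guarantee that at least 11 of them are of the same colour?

An adversary could hand out at most 10 ribbons per colour (7 colours run out sooner): 3 + 7 + 10 + 8 + 9 + 4 + 2 + 10 + 10 + 5 = 68 ribbons and still no colour has 11.
By pigeonhole, one more ribbon lands in a colour already at 10, so 69 draws are enough and 68 are not.

69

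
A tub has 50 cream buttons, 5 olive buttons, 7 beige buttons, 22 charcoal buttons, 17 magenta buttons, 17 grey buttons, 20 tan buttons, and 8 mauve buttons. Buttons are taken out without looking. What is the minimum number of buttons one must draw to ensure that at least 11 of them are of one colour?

An adversary could hand out at most 10 buttons per colour (olive, beige, mauve run out sooner): 10 + 5 + 7 + 10 + 10 + 10 + 10 + 8 = 70 buttons and still no colour has 11.
By the pigeonhole principle, one more button lands in a colour already at 10, so 71 draws are enough and 70 are not.

71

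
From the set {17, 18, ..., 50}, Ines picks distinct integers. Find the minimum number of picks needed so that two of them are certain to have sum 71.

20

A set avoiding the sum 71 can contain at most one of each pair {x, 71−x}, plus the 4 elements whose complement lies outside the range.
The integers 17, …, 35 (19 of them) are such a set: any two sum to at least 17+18 = 35 and at most 34+35 = 69 < 71.
By the pigeonhole principle, any 20th integer completes one of the 15 pairs, so 20 choices force a sum of 71.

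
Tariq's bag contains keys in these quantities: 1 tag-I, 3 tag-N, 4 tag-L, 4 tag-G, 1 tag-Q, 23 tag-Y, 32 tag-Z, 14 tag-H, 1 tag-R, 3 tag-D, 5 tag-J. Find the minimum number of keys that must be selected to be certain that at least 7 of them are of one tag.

Pigeonhole: put each drawn key into a box by tag. The largest draw with every box below 7 takes min(count, 6) from each tag; tags with fewer than 6 contribute all they have.
Σ min(cᵢ, 6) = 1 + 3 + 4 + 4 + 1 + 6 + 6 + 6 + 1 + 3 + 5 = 40.
Draw number 40 + 1 = 41 must push one box to 7.

41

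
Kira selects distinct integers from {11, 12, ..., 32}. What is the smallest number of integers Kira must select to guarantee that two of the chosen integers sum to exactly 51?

Two chosen integers sum to 51 exactly when both halves of some pair {x, 51−x} with 19 ≤ x ≤ 51−x ≤ 32 are chosen — 7 such pairs.
The remaining 8 elements (those with no distinct partner in range) can never complete a 51-sum, so the worst case takes all of them and one from each pair: 8 + 7 = 15.
By the pigeonhole principle, the 16th integer has to be the second member of some pair, so 15 + 1 = 16.

16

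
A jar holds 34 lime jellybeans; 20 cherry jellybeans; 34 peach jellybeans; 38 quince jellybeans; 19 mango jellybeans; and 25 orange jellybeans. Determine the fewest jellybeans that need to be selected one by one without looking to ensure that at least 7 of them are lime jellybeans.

In the worst case for collecting lime jellybeans, every non-lime jellybean comes out first.
There are 20 + 34 + 38 + 19 + 25 = 136 non-lime jellybeans altogether.
After those, each further jellybean must be lime, so 136 + 7 = 143 draws guarantee 7 lime jellybeans.

143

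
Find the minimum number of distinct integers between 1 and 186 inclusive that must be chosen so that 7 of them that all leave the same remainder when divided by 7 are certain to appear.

The 7 residue classes mod 7 are the pigeonholes.
With 42 integers one could put 6 in each residue class and have no class reach 7.
The 43rd integer pushes some class to 7, so 7·6 + 1 = 43.

43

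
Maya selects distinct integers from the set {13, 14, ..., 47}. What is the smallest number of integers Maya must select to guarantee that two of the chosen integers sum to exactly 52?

23

Group the elements by complementary pair {x, 52−x}: {13,39}, {14,38}, {15,37}, …, giving 13 two-element pairs, the single value 26 (it cannot pair with itself since the integers are distinct), and 8 integers whose partner 52−x falls outside [13,47].
Treating each of those 22 groups as a pigeonhole, one can pick one integer per group — 22 integers — with no two summing to 52.
The 23rd integer lands in an occupied pair, forcing a sum of 52.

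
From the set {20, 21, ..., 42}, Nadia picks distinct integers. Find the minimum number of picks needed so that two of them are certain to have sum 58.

15

A set avoiding the sum 58 can contain at most one of each pair {x, 58−x}, plus the 5 elements whose complement lies outside the range or equal to its own complement.
The integers 29, …, 42 (14 of them) are such a set: any two sum to at least 29+30 = 59 > 58.
By pigeonhole, any 15th integer completes one of the 9 pairs, so 15 choices force a sum of 58.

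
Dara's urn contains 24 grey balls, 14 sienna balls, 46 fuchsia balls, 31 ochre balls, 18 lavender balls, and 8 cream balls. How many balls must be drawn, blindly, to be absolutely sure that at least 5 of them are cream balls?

138

In the worst case for collecting cream balls, every non-cream ball comes out first.
There are 24 + 14 + 46 + 31 + 18 = 133 non-cream balls altogether.
After those, each further ball must be cream, so 133 + 5 = 138 draws guarantee 5 cream balls.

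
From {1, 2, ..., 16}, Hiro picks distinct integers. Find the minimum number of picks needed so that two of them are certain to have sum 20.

A set avoiding the sum 20 can contain at most one of each pair {x, 20−x}, plus the 4 elements whose complement lies outside the range or equal to its own complement.
The integers 1, …, 10 (10 of them) are such a set: any two sum to at least 1+2 = 3 and at most 9+10 = 19 < 20.
Any 11th integer completes one of the 6 pairs, so 11 choices force a sum of 20.

11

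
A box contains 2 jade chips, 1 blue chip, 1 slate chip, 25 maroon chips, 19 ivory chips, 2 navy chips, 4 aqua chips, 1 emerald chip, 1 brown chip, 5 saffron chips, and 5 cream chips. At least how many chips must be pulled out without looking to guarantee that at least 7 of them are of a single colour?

An adversary could hand out at most 6 chips per colour (9 colours run out sooner): 2 + 1 + 1 + 6 + 6 + 2 + 4 + 1 + 1 + 5 + 5 = 34 chips and still no colour has 7.
One more chip lands in a colour already at 6, so 35 draws are enough and 34 are not.

35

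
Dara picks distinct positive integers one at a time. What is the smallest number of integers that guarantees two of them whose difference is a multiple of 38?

Integers whose pairwise differences are multiples of 38 are exactly those sharing a remainder mod 38. By pigeonhole, the 38 residue classes mod 38 are the pigeonholes.
With 38 integers one could put 1 in each residue class and have no class reach 2.
The 39th integer pushes some class to 2, so 38·1 + 1 = 39.

39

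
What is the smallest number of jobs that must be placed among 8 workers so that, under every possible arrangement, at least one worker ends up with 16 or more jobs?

With 120 jobs one could put exactly 15 in each of the 8 workers, and no worker would reach 16.
Pigeonhole: one more job must land in a worker that already has 15, giving it 16.
So 8 × 15 + 1 = 121 jobs are required.

121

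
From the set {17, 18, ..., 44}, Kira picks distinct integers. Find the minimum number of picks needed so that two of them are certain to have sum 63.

Two chosen integers sum to 63 exactly when both halves of some pair {x, 63−x} with 19 ≤ x ≤ 63−x ≤ 44 are chosen — 13 such pairs.
The remaining 2 elements (those with no distinct partner in range) can never complete a 63-sum, so the worst case takes all of them and one from each pair: 2 + 13 = 15.
By the pigeonhole principle, the 16th integer has to be the second member of some pair, so 15 + 1 = 16.

16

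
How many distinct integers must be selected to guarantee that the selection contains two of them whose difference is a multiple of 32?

33

Integers whose pairwise differences are multiples of 32 are exactly those sharing a remainder mod 32. Pigeonhole: the 32 residue classes mod 32 are the pigeonholes.
With 32 integers one could put 1 in each residue class and have no class reach 2.
The 33rd integer pushes some class to 2, so 32·1 + 1 = 33.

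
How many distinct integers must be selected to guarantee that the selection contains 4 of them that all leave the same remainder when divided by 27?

82

By the pigeonhole principle, the 27 residue classes mod 27 are the pigeonholes.
With 81 integers one could put 3 in each residue class and have no class reach 4.
The 82nd integer pushes some class to 4, so 27·3 + 1 = 82.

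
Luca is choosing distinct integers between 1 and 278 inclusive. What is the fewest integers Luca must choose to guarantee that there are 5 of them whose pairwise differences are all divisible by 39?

Integers whose pairwise differences are multiples of 39 are exactly those sharing a remainder mod 39. Pigeonhole: the 39 residue classes mod 39 are the pigeonholes.
With 156 integers one could put 4 in each residue class and have no class reach 5.
The 157th integer pushes some class to 5, so 39·4 + 1 = 157.

157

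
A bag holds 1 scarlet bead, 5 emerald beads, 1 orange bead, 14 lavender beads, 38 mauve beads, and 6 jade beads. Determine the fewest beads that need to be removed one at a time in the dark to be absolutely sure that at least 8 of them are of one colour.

By the pigeonhole principle, the 6 colours are the holes; the beads drawn are the pigeons.
To avoid 8 of any one colour, the worst case takes at most 7 of each colour, or every bead of a colour that has fewer than 7.
That gives 1 + 5 + 1 + 7 + 7 + 6 = 27 beads with no colour reaching 8.
The next bead forces some colour to 8, so 27 + 1 = 28.

28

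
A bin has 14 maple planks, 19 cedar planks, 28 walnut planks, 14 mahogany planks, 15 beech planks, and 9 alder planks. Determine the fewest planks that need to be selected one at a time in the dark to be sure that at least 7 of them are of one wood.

By the pigeonhole principle, the 6 woods are the holes; the planks drawn are the pigeons.
To avoid 7 of any one wood, the worst case takes at most 6 of each wood.
That gives 6 + 6 + 6 + 6 + 6 + 6 = 36 planks with no wood reaching 7.
The next plank forces some wood to 7, so 36 + 1 = 37.

37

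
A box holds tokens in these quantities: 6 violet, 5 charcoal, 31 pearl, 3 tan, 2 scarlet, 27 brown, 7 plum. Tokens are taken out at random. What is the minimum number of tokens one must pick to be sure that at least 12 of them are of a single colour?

46

Pigeonhole: put each drawn token into a box by colour. The largest draw with every box below 12 takes min(count, 11) from each colour; colours with fewer than 11 contribute all they have.
Σ min(cᵢ, 11) = 6 + 5 + 11 + 3 + 2 + 11 + 7 = 45.
Draw number 45 + 1 = 46 must push one box to 12.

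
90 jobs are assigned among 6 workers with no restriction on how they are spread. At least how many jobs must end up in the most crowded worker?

15

Pigeonhole: the 6 workers are the holes and the 90 jobs are the pigeons.
If every worker held at most 14 jobs, the total would be at most 6 × 14 = 84, which is less than 90.
So some worker holds at least ⌈90/6⌉ = 15 jobs.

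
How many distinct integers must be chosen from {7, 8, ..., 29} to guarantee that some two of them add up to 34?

Group the elements by complementary pair {x, 34−x}: {7,27}, {8,26}, {9,25}, …, giving 10 two-element pairs, the single value 17 (it cannot pair with itself since the integers are distinct), and 2 integers whose partner 34−x falls outside [7,29].
Pigeonhole: treating each of those 13 groups as a pigeonhole, one can pick one integer per group — 13 integers — with no two summing to 34.
The 14th integer lands in an occupied pair, forcing a sum of 34.

14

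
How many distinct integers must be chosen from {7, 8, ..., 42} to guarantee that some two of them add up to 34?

27

Two chosen integers sum to 34 exactly when both halves of some pair {x, 34−x} with 7 ≤ x ≤ 34−x ≤ 27 are chosen — 10 such pairs.
The remaining 16 elements (those with no distinct partner in range) can never complete a 34-sum, so the worst case takes all of them and one from each pair: 16 + 10 = 26.
The 27th integer has to be the second member of some pair, so 26 + 1 = 27.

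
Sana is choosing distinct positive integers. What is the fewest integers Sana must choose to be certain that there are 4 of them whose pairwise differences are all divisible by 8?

25

Integers whose pairwise differences are multiples of 8 are exactly those sharing a remainder mod 8. The 8 residue classes mod 8 are the pigeonholes.
With 24 integers one could put 3 in each residue class and have no class reach 4.
The 25th integer pushes some class to 4, so 8·3 + 1 = 25.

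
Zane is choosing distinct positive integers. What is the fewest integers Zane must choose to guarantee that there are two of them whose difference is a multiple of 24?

Integers whose pairwise differences are multiples of 24 are exactly those sharing a remainder mod 24. Pigeonhole: the 24 residue classes mod 24 are the pigeonholes.
With 24 integers one could put 1 in each residue class and have no class reach 2.
The 25th integer pushes some class to 2, so 24·1 + 1 = 25.

25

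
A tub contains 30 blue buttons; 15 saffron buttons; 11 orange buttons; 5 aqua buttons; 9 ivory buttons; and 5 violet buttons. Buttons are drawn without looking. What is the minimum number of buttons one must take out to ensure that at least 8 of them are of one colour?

An adversary could hand out at most 7 buttons per colour (aqua, violet run out sooner): 7 + 7 + 7 + 5 + 7 + 5 = 38 buttons and still no colour has 8.
One more button lands in a colour already at 7, so 39 draws are enough and 38 are not.

39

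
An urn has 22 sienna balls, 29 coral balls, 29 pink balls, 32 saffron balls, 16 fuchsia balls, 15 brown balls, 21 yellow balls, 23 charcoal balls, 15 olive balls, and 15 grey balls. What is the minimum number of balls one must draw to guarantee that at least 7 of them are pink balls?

195

In the worst case for collecting pink balls, every non-pink ball comes out first.
There are 22 + 29 + 32 + 16 + 15 + 21 + 23 + 15 + 15 = 188 non-pink balls altogether.
After those, each further ball must be pink, so 188 + 7 = 195 draws guarantee 7 pink balls.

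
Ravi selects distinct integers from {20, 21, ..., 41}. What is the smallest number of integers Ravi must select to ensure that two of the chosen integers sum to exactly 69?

16

Group the elements by complementary pair {x, 69−x}: {28,41}, {29,40}, {30,39}, …, giving 7 two-element pairs and 8 integers whose partner 69−x falls outside [20,41].
Pigeonhole: treating each of those 15 groups as a pigeonhole, one can pick one integer per group — 15 integers — with no two summing to 69.
The 16th integer lands in an occupied pair, forcing a sum of 69.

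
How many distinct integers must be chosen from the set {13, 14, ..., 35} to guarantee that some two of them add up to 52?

15

A set avoiding the sum 52 can contain at most one of each pair {x, 52−x}, plus the 5 elements whose complement lies outside the range or equal to its own complement.
The integers 13, …, 26 (14 of them) are such a set: any two sum to at least 13+14 = 27 and at most 25+26 = 51 < 52.
Any 15th integer completes one of the 9 pairs, so 15 choices force a sum of 52.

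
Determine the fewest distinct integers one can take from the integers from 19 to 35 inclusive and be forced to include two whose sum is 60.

A set avoiding the sum 60 can contain at most one of each pair {x, 60−x}, plus the 7 elements whose complement lies outside the range or equal to its own complement.
The integers 19, …, 30 (12 of them) are such a set: any two sum to at least 19+20 = 39 and at most 29+30 = 59 < 60.
By the pigeonhole principle, any 13th integer completes one of the 5 pairs, so 13 choices force a sum of 60.

13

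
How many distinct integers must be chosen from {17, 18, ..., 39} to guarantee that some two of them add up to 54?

Two chosen integers sum to 54 exactly when both halves of some pair {x, 54−x} with 17 ≤ x ≤ 54−x ≤ 37 are chosen — 10 such pairs.
The remaining 3 elements (those with no distinct partner in range) can never complete a 54-sum, so the worst case takes all of them and one from each pair: 3 + 10 = 13.
Pigeonhole: the 14th integer has to be the second member of some pair, so 13 + 1 = 14.

14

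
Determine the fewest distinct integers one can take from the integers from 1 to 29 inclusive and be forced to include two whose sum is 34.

Group the elements by complementary pair {x, 34−x}: {5,29}, {6,28}, {7,27}, …, giving 12 two-element pairs; the single value 17 (it cannot pair with itself since the integers are distinct); and 4 integers whose partner 34−x falls outside [1,29].
Treating each of those 17 groups as a pigeonhole, one can pick one integer per group — 17 integers — with no two summing to 34.
The 18th integer lands in an occupied pair, forcing a sum of 34.

18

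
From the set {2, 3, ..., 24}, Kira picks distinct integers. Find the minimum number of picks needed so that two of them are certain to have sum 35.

A set avoiding the sum 35 can contain at most one of each pair {x, 35−x}, plus the 9 elements whose complement lies outside the range.
The integers 2, …, 17 (16 of them) are such a set: any two sum to at least 2+3 = 5 and at most 16+17 = 33 < 35.
By the pigeonhole principle, any 17th integer completes one of the 7 pairs, so 17 choices force a sum of 35.

17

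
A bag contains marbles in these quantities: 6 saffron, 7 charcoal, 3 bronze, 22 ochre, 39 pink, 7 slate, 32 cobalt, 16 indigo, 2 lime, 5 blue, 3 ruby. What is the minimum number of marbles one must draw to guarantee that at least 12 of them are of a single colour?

78

By pigeonhole, put each drawn marble into a box by colour. The largest draw with every box below 12 takes min(count, 11) from each colour; colours with fewer than 11 contribute all they have.
Σ min(cᵢ, 11) = 6 + 7 + 3 + 11 + 11 + 7 + 11 + 11 + 2 + 5 + 3 = 77.
Draw number 77 + 1 = 78 must push one box to 12.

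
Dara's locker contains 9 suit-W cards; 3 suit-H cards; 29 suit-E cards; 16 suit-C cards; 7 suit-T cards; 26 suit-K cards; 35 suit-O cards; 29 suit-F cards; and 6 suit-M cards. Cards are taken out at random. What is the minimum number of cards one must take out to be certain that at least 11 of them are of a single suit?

76

Pigeonhole: put each drawn card into a box by suit. The largest draw with every box below 11 takes min(count, 10) from each suit; suits with fewer than 10 contribute all they have.
Σ min(cᵢ, 10) = 9 + 3 + 10 + 10 + 7 + 10 + 10 + 10 + 6 = 75.
Draw number 75 + 1 = 76 must push one box to 11.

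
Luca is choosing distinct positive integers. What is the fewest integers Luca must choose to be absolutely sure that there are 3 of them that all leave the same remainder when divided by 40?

By the pigeonhole principle, the 40 residue classes mod 40 are the pigeonholes.
With 80 integers one could put 2 in each residue class and have no class reach 3.
The 81st integer pushes some class to 3, so 40·2 + 1 = 81.

81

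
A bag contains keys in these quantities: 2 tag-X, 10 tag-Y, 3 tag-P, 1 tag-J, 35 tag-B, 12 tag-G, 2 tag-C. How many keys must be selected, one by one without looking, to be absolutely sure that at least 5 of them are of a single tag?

An adversary could hand out at most 4 keys per tag (4 tags run out sooner): 2 + 4 + 3 + 1 + 4 + 4 + 2 = 20 keys and still no tag has 5.
Pigeonhole: one more key lands in a tag already at 4, so 21 draws are enough and 20 are not.

21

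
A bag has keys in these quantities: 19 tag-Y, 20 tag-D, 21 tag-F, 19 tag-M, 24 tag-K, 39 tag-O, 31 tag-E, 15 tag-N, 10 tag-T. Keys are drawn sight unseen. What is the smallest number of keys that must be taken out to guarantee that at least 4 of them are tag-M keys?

183

In the worst case for collecting tag-M keys, every non-tag-M key comes out first.
There are 19 + 20 + 21 + 24 + 39 + 31 + 15 + 10 = 179 non-tag-M keys altogether.
After those, each further key must be tag-M, so 179 + 4 = 183 draws guarantee 4 tag-M keys.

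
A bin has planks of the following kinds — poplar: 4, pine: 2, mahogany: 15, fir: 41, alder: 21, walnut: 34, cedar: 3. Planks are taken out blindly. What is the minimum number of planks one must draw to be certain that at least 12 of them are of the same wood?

54

An adversary could hand out at most 11 planks per wood (poplar, pine, cedar run out sooner): 4 + 2 + 11 + 11 + 11 + 11 + 3 = 53 planks and still no wood has 12.
One more plank lands in a wood already at 11, so 54 draws are enough and 53 are not.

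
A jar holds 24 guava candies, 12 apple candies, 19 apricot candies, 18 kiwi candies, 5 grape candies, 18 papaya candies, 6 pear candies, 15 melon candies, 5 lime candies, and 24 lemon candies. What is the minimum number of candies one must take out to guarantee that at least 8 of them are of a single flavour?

Put each drawn candy into a box by flavour. The largest draw with every box below 8 takes min(count, 7) from each flavour; flavours with fewer than 7 contribute all they have.
Σ min(cᵢ, 7) = 7 + 7 + 7 + 7 + 5 + 7 + 6 + 7 + 5 + 7 = 65.
Draw number 65 + 1 = 66 must push one box to 8.

66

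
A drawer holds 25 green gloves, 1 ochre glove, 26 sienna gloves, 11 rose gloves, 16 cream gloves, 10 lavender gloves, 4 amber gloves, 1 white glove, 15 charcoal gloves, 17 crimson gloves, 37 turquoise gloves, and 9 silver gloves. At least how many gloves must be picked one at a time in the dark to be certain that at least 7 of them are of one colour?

61

By the pigeonhole principle, put each drawn glove into a box by colour. The largest draw with every box below 7 takes min(count, 6) from each colour; colours with fewer than 6 contribute all they have.
Σ min(cᵢ, 6) = 6 + 1 + 6 + 6 + 6 + 6 + 4 + 1 + 6 + 6 + 6 + 6 = 60.
Draw number 60 + 1 = 61 must push one box to 7.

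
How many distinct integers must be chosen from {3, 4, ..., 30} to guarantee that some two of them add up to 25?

Two chosen integers sum to 25 exactly when both halves of some pair {x, 25−x} with 3 ≤ x ≤ 25−x ≤ 22 are chosen — 10 such pairs.
The remaining 8 elements (those with no distinct partner in range) can never complete a 25-sum, so the worst case takes all of them and one from each pair: 8 + 10 = 18.
The 19th integer has to be the second member of some pair, so 18 + 1 = 19.

19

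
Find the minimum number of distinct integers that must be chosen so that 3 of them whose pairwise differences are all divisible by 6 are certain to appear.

Integers whose pairwise differences are multiples of 6 are exactly those sharing a remainder mod 6. The 6 residue classes mod 6 are the pigeonholes.
With 12 integers one could put 2 in each residue class and have no class reach 3.
The 13th integer pushes some class to 3, so 6·2 + 1 = 13.

13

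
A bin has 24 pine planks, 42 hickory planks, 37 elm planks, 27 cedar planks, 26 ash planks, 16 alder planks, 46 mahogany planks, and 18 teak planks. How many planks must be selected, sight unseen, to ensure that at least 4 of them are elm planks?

In the worst case for collecting elm planks, every non-elm plank comes out first.
There are 24 + 42 + 27 + 26 + 16 + 46 + 18 = 199 non-elm planks altogether.
After those, each further plank must be elm, so 199 + 4 = 203 draws guarantee 4 elm planks.

203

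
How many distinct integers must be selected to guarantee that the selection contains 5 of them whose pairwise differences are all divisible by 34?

Integers whose pairwise differences are multiples of 34 are exactly those sharing a remainder mod 34. The 34 residue classes mod 34 are the pigeonholes.
With 136 integers one could put 4 in each residue class and have no class reach 5.
The 137th integer pushes some class to 5, so 34·4 + 1 = 137.

137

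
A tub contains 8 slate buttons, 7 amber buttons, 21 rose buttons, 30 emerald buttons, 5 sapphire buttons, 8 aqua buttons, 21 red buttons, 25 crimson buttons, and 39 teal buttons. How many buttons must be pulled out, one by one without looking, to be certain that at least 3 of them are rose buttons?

In the worst case for collecting rose buttons, every non-rose button comes out first.
There are 8 + 7 + 30 + 5 + 8 + 21 + 25 + 39 = 143 non-rose buttons altogether.
After those, each further button must be rose, so 143 + 3 = 146 draws guarantee 3 rose buttons.

146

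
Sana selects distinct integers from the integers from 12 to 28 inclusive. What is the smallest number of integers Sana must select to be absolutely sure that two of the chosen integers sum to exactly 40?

Group the elements by complementary pair {x, 40−x}: {12,28}, {13,27}, {14,26}, …, giving 8 two-element pairs and the single value 20 (it cannot pair with itself since the integers are distinct).
By pigeonhole, treating each of those 9 groups as a pigeonhole, one can pick one integer per group — 9 integers — with no two summing to 40.
The 10th integer lands in an occupied pair, forcing a sum of 40.

10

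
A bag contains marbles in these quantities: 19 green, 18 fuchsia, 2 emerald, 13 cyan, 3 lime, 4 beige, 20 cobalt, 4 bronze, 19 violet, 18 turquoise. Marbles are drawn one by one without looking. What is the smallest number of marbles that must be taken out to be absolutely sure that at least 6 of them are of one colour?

44

An adversary could hand out at most 5 marbles per colour (4 colours run out sooner): 5 + 5 + 2 + 5 + 3 + 4 + 5 + 4 + 5 + 5 = 43 marbles and still no colour has 6.
Pigeonhole: one more marble lands in a colour already at 5, so 44 draws are enough and 43 are not.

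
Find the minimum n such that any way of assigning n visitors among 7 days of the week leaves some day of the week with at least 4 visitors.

22

With 21 visitors one could put exactly 3 in each of the 7 days of the week, and no day of the week would reach 4.
By the pigeonhole principle, one more visitor must land in a day of the week that already has 3, giving it 4.
So 7 × 3 + 1 = 22 visitors are required.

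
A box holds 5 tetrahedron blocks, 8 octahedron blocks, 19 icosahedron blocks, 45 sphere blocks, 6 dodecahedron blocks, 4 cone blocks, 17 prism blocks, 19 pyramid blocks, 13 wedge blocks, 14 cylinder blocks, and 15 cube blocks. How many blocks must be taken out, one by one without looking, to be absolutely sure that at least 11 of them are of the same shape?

94

An adversary could hand out at most 10 blocks per shape (4 shapes run out sooner): 5 + 8 + 10 + 10 + 6 + 4 + 10 + 10 + 10 + 10 + 10 = 93 blocks and still no shape has 11.
By the pigeonhole principle, one more block lands in a shape already at 10, so 94 draws are enough and 93 are not.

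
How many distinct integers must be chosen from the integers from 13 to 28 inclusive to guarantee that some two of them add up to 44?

A set avoiding the sum 44 can contain at most one of each pair {x, 44−x}, plus the 4 elements whose complement lies outside the range or equal to its own complement.
The integers 13, …, 22 (10 of them) are such a set: any two sum to at least 13+14 = 27 and at most 21+22 = 43 < 44.
Pigeonhole: any 11th integer completes one of the 6 pairs, so 11 choices force a sum of 44.

11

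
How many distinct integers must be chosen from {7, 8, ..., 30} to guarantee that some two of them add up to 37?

Group the elements by complementary pair {x, 37−x}: {7,30}, {8,29}, {9,28}, …, giving 12 two-element pairs.
Treating each of those 12 groups as a pigeonhole, one can pick one integer per group — 12 integers — with no two summing to 37.
The 13th integer lands in an occupied pair, forcing a sum of 37.

13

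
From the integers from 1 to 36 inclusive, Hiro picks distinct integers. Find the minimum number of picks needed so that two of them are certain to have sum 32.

22

A set avoiding the sum 32 can contain at most one of each pair {x, 32−x}, plus the 6 elements whose complement lies outside the range or equal to its own complement.
The integers 16, …, 36 (21 of them) are such a set: any two sum to at least 16+17 = 33 > 32.
Pigeonhole: any 22nd integer completes one of the 15 pairs, so 22 choices force a sum of 32.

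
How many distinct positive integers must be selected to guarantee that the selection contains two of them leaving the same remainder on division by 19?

20

The 19 residue classes mod 19 are the pigeonholes.
With 19 integers one could put 1 in each residue class and have no class reach 2.
The 20th integer pushes some class to 2, so 19·1 + 1 = 20.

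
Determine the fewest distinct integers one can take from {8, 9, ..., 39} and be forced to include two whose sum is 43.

Two chosen integers sum to 43 exactly when both halves of some pair {x, 43−x} with 8 ≤ x ≤ 43−x ≤ 35 are chosen — 14 such pairs.
The remaining 4 elements (those with no distinct partner in range) can never complete a 43-sum, so the worst case takes all of them and one from each pair: 4 + 14 = 18.
The 19th integer has to be the second member of some pair, so 18 + 1 = 19.

19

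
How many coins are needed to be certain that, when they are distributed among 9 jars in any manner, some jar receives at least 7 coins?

55

With 54 coins one could put exactly 6 in each of the 9 jars, and no jar would reach 7.
By pigeonhole, one more coin must land in a jar that already has 6, giving it 7.
So 9 × 6 + 1 = 55 coins are required.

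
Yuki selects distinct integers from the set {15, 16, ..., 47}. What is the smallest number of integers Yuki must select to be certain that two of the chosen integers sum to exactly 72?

23

Group the elements by complementary pair {x, 72−x}: {25,47}, {26,46}, {27,45}, …, giving 11 two-element pairs, the single value 36 (it cannot pair with itself since the integers are distinct), and 10 integers whose partner 72−x falls outside [15,47].
By pigeonhole, treating each of those 22 groups as a pigeonhole, one can pick one integer per group — 22 integers — with no two summing to 72.
The 23rd integer lands in an occupied pair, forcing a sum of 72.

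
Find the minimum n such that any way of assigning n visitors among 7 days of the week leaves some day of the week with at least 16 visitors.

With 105 visitors one could put exactly 15 in each of the 7 days of the week, and no day of the week would reach 16.
By pigeonhole, one more visitor must land in a day of the week that already has 15, giving it 16.
So 7 × 15 + 1 = 106 visitors are required.

106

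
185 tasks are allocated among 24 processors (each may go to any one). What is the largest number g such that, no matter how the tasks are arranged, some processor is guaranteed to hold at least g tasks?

8

By the pigeonhole principle, the 24 processors are the holes and the 185 tasks are the pigeons.
If every processor held at most 7 tasks, the total would be at most 24 × 7 = 168, which is less than 185.
So some processor holds at least ⌈185/24⌉ = 8 tasks.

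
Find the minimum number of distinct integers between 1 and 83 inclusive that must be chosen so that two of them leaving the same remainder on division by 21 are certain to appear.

By the pigeonhole principle, the 21 residue classes mod 21 are the pigeonholes.
With 21 integers one could put 1 in each residue class and have no class reach 2.
The 22nd integer pushes some class to 2, so 21·1 + 1 = 22.

22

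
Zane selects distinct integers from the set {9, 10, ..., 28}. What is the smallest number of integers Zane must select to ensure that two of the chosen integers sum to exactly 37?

Two chosen integers sum to 37 exactly when both halves of some pair {x, 37−x} with 9 ≤ x ≤ 37−x ≤ 28 are chosen — 10 such pairs.
Every element belongs to one of those pairs, so the worst case picks one from each: 10 integers.
Pigeonhole: the 11th integer has to be the second member of some pair, so 10 + 1 = 11.

11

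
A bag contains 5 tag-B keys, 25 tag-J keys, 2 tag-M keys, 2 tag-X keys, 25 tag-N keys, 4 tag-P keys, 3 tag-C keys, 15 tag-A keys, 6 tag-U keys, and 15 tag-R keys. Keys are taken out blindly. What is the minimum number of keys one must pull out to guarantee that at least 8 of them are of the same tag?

Put each drawn key into a box by tag. The largest draw with every box below 8 takes min(count, 7) from each tag; tags with fewer than 7 contribute all they have.
Σ min(cᵢ, 7) = 5 + 7 + 2 + 2 + 7 + 4 + 3 + 7 + 6 + 7 = 50.
Draw number 50 + 1 = 51 must push one box to 8.

51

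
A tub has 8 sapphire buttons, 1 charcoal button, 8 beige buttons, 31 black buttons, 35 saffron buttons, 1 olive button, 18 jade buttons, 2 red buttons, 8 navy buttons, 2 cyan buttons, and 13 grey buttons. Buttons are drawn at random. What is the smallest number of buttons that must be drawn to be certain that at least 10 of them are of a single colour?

67

Put each drawn button into a box by colour. The largest draw with every box below 10 takes min(count, 9) from each colour; colours with fewer than 9 contribute all they have.
Σ min(cᵢ, 9) = 8 + 1 + 8 + 9 + 9 + 1 + 9 + 2 + 8 + 2 + 9 = 66.
Draw number 66 + 1 = 67 must push one box to 10.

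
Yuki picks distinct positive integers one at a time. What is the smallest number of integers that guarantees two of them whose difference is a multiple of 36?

37

Integers whose pairwise differences are multiples of 36 are exactly those sharing a remainder mod 36. By pigeonhole, the 36 residue classes mod 36 are the pigeonholes.
With 36 integers one could put 1 in each residue class and have no class reach 2.
The 37th integer pushes some class to 2, so 36·1 + 1 = 37.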